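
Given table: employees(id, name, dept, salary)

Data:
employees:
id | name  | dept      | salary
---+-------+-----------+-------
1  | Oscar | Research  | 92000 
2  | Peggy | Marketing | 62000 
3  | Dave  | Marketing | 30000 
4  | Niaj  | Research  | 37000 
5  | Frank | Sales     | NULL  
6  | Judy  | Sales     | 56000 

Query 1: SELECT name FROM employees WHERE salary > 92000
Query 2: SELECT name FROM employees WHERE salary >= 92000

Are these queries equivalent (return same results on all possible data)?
No, not equivalent

Query 1 returns: []
Query 2 returns: [('Oscar',)]

Reason: > vs >= gives different results when salary = 92000 exists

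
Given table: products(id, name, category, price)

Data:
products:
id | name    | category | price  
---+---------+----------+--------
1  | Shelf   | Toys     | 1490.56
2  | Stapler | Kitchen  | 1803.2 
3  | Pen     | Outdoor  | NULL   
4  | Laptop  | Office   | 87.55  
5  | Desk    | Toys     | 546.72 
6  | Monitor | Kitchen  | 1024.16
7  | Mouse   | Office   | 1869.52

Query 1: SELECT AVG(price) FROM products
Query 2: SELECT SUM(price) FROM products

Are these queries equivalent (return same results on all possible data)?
No, not equivalent

Query 1 returns: [(1136.9516666666666,)]
Query 2 returns: [(6821.71,)]

Reason: AVG vs SUM give different aggregate values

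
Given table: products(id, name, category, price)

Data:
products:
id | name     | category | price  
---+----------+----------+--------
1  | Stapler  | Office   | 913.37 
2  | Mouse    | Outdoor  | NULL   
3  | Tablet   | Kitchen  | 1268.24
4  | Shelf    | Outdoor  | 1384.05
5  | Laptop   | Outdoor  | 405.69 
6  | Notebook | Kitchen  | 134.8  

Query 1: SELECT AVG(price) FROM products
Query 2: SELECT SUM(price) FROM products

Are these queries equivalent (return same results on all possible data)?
No, not equivalent

Query 1 returns: [(821.2299999999999,)]
Query 2 returns: [(4106.15,)]

Reason: AVG vs SUM give different aggregate values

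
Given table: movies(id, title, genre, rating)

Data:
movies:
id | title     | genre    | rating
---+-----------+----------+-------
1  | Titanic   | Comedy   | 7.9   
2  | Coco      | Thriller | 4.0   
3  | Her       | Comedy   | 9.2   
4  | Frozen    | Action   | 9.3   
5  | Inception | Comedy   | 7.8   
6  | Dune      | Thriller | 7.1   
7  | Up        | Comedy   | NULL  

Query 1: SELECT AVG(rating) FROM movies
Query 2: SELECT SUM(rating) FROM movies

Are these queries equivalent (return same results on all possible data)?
No, not equivalent

Query 1 returns: [(7.55,)]
Query 2 returns: [(45.3,)]

Reason: AVG vs SUM give different aggregate values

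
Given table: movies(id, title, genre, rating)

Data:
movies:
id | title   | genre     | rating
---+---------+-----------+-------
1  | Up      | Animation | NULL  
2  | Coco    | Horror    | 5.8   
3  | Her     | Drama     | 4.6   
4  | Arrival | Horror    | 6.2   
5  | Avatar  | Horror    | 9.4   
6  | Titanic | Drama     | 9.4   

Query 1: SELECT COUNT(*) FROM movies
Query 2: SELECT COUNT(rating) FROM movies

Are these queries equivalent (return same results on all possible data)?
No, not equivalent

Query 1 returns: [(6,)]
Query 2 returns: [(5,)]

Reason: COUNT(*) includes NULLs, COUNT(column) excludes them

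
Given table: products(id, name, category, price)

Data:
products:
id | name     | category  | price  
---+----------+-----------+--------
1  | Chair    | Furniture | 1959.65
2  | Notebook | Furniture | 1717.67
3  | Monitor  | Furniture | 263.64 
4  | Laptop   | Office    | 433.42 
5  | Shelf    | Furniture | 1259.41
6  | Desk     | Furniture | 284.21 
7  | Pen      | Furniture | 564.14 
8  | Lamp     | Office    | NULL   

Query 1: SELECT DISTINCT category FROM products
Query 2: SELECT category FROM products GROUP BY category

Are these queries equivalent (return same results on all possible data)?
Yes, equivalent

Both queries return: [('Furniture',), ('Office',)]

Reason: Both get unique categorys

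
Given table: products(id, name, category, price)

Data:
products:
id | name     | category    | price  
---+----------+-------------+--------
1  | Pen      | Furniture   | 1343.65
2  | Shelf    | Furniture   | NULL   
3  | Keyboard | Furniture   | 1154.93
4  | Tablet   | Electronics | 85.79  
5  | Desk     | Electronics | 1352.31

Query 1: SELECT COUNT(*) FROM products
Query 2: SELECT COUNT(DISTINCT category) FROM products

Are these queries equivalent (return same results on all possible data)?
No, not equivalent

Query 1 returns: [(5,)]
Query 2 returns: [(2,)]

Reason: COUNT(*) counts rows, COUNT(DISTINCT category) counts unique categorys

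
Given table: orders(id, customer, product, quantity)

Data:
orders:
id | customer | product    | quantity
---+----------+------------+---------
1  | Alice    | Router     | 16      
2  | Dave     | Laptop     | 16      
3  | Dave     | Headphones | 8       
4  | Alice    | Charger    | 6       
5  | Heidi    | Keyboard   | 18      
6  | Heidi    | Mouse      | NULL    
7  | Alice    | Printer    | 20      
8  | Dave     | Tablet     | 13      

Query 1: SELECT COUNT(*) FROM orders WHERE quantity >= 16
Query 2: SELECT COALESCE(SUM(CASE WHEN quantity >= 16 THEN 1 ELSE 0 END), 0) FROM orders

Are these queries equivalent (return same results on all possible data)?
Yes, equivalent

Both queries return: [(4,)]

Reason: COUNT with WHERE vs conditional SUM (COALESCE handles empty-table NULL)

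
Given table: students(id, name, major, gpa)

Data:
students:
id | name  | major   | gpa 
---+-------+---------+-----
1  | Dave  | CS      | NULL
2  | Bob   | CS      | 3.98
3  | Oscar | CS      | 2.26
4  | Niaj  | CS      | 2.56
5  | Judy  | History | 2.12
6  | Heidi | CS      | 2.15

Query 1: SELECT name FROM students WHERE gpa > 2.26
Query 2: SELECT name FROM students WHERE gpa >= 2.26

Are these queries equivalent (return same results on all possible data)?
No, not equivalent

Query 1 returns: [('Bob',), ('Niaj',)]
Query 2 returns: [('Bob',), ('Oscar',), ('Niaj',)]

Reason: > vs >= gives different results when gpa = 2.26 exists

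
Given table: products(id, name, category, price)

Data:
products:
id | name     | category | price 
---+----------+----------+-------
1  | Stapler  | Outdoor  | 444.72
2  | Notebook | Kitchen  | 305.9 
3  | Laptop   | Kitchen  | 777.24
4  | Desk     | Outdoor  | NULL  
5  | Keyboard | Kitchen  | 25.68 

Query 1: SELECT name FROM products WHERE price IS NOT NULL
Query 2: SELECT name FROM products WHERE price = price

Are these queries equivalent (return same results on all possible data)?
Yes, equivalent

Both queries return: [('Keyboard',), ('Laptop',), ('Notebook',), ('Stapler',)]

Reason: IS NOT NULL vs self-equality (both exclude NULLs)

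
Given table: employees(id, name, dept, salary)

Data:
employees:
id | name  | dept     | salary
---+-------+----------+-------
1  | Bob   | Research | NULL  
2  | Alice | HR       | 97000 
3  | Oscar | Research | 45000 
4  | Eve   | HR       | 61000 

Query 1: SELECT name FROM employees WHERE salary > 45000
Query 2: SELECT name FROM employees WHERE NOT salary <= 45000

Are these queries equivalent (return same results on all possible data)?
Yes, equivalent

Both queries return: [('Alice',), ('Eve',)]

Reason: Both filter salary > 45000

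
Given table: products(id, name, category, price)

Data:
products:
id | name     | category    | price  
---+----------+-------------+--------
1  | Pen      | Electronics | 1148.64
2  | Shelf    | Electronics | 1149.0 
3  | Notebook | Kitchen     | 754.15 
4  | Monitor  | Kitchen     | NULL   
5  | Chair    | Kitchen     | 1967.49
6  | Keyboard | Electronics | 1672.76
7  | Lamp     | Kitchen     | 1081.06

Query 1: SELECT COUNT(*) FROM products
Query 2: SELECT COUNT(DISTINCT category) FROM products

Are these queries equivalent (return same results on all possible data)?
No, not equivalent

Query 1 returns: [(7,)]
Query 2 returns: [(2,)]

Reason: COUNT(*) counts rows, COUNT(DISTINCT category) counts unique categorys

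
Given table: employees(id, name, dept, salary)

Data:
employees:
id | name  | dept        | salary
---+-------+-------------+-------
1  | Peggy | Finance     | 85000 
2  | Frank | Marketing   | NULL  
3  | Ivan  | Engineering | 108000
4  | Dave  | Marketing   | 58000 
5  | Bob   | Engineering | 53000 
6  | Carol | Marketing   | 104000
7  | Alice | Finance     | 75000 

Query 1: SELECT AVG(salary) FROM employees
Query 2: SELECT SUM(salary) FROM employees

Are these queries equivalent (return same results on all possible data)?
No, not equivalent

Query 1 returns: [(80500.0,)]
Query 2 returns: [(483000,)]

Reason: AVG vs SUM give different aggregate values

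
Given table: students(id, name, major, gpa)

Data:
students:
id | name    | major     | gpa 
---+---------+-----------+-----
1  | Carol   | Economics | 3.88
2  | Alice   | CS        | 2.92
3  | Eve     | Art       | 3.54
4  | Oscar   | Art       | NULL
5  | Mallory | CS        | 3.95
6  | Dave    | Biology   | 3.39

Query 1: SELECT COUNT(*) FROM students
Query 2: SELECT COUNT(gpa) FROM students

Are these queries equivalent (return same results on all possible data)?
No, not equivalent

Query 1 returns: [(6,)]
Query 2 returns: [(5,)]

Reason: COUNT(*) includes NULLs, COUNT(column) excludes them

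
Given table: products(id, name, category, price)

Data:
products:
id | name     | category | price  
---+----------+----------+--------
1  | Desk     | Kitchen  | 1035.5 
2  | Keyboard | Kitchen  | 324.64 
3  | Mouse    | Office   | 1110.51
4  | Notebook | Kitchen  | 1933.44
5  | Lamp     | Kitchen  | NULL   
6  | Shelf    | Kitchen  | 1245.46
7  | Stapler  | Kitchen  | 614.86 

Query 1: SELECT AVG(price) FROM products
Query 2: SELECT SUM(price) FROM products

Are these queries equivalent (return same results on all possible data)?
No, not equivalent

Query 1 returns: [(1044.0683333333334,)]
Query 2 returns: [(6264.41,)]

Reason: AVG vs SUM give different aggregate values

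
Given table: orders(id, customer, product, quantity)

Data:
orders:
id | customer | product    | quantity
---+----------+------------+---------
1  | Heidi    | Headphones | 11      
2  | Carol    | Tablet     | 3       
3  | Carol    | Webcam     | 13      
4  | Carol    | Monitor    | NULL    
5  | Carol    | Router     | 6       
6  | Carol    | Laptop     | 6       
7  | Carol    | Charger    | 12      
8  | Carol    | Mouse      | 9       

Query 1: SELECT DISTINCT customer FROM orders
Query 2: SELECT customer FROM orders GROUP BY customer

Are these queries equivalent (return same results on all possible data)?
Yes, equivalent

Both queries return: [('Carol',), ('Heidi',)]

Reason: Both get unique customers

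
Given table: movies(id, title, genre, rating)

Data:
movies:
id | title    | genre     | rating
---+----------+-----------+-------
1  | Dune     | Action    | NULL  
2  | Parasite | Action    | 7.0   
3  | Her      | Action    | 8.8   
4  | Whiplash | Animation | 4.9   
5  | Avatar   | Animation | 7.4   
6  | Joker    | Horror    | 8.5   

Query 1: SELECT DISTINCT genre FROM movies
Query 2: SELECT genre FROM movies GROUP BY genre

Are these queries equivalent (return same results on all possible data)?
Yes, equivalent

Both queries return: [('Action',), ('Animation',), ('Horror',)]

Reason: Both get unique genres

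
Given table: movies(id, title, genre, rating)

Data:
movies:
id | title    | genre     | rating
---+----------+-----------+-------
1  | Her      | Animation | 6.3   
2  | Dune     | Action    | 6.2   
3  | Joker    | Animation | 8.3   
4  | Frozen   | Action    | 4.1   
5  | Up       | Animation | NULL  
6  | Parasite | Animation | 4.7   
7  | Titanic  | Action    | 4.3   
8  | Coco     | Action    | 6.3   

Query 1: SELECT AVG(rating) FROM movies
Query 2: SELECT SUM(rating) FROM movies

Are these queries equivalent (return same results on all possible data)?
No, not equivalent

Query 1 returns: [(5.742857142857143,)]
Query 2 returns: [(40.2,)]

Reason: AVG vs SUM give different aggregate values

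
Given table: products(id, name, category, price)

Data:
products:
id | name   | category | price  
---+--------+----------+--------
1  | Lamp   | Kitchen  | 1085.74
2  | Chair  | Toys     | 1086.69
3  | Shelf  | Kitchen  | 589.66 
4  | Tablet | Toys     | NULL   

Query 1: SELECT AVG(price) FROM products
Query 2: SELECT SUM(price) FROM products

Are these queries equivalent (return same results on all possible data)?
No, not equivalent

Query 1 returns: [(920.6966666666667,)]
Query 2 returns: [(2762.09,)]

Reason: AVG vs SUM give different aggregate values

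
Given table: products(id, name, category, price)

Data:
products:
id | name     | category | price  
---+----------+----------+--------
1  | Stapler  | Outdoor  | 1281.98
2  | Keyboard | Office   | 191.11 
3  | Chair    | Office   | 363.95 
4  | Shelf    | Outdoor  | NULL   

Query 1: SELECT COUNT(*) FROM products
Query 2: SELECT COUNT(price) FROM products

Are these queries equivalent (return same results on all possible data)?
No, not equivalent

Query 1 returns: [(4,)]
Query 2 returns: [(3,)]

Reason: COUNT(*) includes NULLs, COUNT(column) excludes them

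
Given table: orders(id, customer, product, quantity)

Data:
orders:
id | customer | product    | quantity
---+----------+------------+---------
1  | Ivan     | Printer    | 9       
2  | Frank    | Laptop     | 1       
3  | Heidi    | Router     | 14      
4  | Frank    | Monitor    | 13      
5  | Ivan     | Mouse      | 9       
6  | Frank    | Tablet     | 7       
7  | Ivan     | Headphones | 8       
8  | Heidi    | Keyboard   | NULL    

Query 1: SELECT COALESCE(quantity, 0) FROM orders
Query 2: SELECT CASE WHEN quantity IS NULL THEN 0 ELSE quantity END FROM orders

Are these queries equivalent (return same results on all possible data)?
Yes, equivalent

Both queries return: [(0,), (1,), (7,), (8,), (9,), (9,), (13,), (14,)]

Reason: COALESCE vs CASE for NULL handling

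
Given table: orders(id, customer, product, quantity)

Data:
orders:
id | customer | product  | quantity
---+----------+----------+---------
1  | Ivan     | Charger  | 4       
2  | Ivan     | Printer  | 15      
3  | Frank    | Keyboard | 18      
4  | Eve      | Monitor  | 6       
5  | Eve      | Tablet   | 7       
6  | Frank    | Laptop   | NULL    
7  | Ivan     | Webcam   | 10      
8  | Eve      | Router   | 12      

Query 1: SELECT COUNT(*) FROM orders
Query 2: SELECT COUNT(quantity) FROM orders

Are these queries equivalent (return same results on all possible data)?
No, not equivalent

Query 1 returns: [(8,)]
Query 2 returns: [(7,)]

Reason: COUNT(*) includes NULLs, COUNT(column) excludes them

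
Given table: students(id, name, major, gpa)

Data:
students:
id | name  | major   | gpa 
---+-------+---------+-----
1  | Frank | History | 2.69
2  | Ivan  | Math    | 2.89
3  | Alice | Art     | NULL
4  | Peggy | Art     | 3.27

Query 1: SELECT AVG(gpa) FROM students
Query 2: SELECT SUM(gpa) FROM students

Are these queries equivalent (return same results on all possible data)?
No, not equivalent

Query 1 returns: [(2.9499999999999997,)]
Query 2 returns: [(8.85,)]

Reason: AVG vs SUM give different aggregate values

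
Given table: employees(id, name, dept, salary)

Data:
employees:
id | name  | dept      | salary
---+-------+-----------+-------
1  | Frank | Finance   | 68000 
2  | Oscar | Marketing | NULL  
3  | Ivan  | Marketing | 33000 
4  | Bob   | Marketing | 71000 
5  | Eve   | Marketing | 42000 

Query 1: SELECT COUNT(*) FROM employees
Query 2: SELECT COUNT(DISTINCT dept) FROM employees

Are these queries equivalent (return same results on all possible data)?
No, not equivalent

Query 1 returns: [(5,)]
Query 2 returns: [(2,)]

Reason: COUNT(*) counts rows, COUNT(DISTINCT dept) counts unique depts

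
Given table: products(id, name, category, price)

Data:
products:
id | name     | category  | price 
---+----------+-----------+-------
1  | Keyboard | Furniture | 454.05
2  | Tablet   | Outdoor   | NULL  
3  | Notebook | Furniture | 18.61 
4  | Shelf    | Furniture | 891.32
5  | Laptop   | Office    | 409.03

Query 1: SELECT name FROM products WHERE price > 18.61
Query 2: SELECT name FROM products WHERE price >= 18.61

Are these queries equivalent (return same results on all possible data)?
No, not equivalent

Query 1 returns: [('Keyboard',), ('Shelf',), ('Laptop',)]
Query 2 returns: [('Keyboard',), ('Notebook',), ('Shelf',), ('Laptop',)]

Reason: > vs >= gives different results when price = 18.61 exists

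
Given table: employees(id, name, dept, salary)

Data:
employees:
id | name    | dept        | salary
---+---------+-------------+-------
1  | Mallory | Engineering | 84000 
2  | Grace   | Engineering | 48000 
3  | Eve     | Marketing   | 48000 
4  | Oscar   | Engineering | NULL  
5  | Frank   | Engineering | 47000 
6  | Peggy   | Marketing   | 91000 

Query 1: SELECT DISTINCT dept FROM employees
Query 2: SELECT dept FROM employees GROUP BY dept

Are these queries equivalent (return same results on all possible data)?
Yes, equivalent

Both queries return: [('Engineering',), ('Marketing',)]

Reason: Both get unique depts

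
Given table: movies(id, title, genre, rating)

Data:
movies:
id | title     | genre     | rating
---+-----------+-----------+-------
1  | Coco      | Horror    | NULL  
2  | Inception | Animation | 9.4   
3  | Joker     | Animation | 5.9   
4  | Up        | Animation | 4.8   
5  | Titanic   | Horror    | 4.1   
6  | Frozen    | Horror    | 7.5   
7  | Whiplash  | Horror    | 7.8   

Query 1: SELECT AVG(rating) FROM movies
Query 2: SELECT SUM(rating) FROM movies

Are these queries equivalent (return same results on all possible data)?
No, not equivalent

Query 1 returns: [(6.583333333333333,)]
Query 2 returns: [(39.5,)]

Reason: AVG vs SUM give different aggregate values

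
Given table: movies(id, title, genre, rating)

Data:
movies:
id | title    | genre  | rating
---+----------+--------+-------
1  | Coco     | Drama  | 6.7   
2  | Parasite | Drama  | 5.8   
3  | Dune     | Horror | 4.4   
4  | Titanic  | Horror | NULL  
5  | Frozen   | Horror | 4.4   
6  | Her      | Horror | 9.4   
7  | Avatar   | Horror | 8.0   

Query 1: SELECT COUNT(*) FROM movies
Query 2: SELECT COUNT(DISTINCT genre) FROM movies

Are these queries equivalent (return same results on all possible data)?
No, not equivalent

Query 1 returns: [(7,)]
Query 2 returns: [(2,)]

Reason: COUNT(*) counts rows, COUNT(DISTINCT genre) counts unique genres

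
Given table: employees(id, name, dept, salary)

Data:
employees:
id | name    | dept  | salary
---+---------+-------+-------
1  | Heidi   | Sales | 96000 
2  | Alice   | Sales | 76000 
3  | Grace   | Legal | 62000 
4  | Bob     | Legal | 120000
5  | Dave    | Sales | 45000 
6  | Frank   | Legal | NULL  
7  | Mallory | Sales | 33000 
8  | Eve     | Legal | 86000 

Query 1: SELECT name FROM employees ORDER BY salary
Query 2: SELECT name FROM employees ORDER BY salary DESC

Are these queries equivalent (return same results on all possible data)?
No, not equivalent

Query 1 returns: [('Frank',), ('Mallory',), ('Dave',), ('Grace',), ('Alice',), ('Eve',), ('Heidi',), ('Bob',)]
Query 2 returns: [('Bob',), ('Heidi',), ('Eve',), ('Alice',), ('Grace',), ('Dave',), ('Mallory',), ('Frank',)]

Reason: ASC vs DESC gives opposite ordering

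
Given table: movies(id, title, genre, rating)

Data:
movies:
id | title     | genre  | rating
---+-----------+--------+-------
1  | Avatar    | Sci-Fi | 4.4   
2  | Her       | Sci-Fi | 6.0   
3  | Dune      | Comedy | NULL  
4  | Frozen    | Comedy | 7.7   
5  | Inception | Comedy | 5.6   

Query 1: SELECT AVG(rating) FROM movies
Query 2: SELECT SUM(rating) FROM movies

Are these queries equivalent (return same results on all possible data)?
No, not equivalent

Query 1 returns: [(5.925,)]
Query 2 returns: [(23.7,)]

Reason: AVG vs SUM give different aggregate values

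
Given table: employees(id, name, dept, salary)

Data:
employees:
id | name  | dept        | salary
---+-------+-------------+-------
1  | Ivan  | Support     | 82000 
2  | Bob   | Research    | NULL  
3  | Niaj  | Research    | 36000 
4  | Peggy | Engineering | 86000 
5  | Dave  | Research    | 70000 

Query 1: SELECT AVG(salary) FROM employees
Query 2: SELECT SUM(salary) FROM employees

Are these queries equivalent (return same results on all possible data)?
No, not equivalent

Query 1 returns: [(68500.0,)]
Query 2 returns: [(274000,)]

Reason: AVG vs SUM give different aggregate values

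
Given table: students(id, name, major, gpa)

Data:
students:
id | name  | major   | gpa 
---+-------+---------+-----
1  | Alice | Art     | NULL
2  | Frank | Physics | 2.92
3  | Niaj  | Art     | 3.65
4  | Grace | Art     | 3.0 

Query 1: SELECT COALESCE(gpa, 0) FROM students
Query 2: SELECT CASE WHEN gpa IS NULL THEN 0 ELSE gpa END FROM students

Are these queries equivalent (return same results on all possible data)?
Yes, equivalent

Both queries return: [(0,), (2.92,), (3.0,), (3.65,)]

Reason: COALESCE vs CASE for NULL handling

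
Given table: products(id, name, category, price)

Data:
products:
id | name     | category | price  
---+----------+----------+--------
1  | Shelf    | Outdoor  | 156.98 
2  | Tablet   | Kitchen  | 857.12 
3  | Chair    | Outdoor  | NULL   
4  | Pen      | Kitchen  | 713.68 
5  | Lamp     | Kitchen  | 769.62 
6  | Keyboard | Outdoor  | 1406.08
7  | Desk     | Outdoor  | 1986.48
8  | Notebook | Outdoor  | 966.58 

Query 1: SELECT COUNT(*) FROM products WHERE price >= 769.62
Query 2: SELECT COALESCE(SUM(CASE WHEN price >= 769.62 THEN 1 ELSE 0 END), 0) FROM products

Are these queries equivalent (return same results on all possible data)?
Yes, equivalent

Both queries return: [(5,)]

Reason: COUNT with WHERE vs conditional SUM (COALESCE handles empty-table NULL)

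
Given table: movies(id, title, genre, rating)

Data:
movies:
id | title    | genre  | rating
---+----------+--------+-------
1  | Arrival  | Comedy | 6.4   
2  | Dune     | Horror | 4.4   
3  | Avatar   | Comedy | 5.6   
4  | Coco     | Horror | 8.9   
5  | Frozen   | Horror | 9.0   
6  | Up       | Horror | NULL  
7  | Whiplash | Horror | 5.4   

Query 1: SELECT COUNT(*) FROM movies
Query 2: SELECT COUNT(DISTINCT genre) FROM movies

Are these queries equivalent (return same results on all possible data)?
No, not equivalent

Query 1 returns: [(7,)]
Query 2 returns: [(2,)]

Reason: COUNT(*) counts rows, COUNT(DISTINCT genre) counts unique genres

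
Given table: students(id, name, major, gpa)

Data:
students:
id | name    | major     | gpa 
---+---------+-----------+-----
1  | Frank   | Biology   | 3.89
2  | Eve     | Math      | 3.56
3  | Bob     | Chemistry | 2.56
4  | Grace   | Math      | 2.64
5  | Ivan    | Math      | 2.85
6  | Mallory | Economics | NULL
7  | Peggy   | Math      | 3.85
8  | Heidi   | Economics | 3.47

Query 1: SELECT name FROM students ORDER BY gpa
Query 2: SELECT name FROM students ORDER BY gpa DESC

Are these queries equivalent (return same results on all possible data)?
No, not equivalent

Query 1 returns: [('Mallory',), ('Bob',), ('Grace',), ('Ivan',), ('Heidi',), ('Eve',), ('Peggy',), ('Frank',)]
Query 2 returns: [('Frank',), ('Peggy',), ('Eve',), ('Heidi',), ('Ivan',), ('Grace',), ('Bob',), ('Mallory',)]

Reason: ASC vs DESC gives opposite ordering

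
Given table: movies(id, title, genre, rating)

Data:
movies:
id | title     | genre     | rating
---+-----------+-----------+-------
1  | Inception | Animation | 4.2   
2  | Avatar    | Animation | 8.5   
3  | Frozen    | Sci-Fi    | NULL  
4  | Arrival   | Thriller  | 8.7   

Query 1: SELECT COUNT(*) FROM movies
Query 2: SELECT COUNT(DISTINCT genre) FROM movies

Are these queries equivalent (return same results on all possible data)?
No, not equivalent

Query 1 returns: [(4,)]
Query 2 returns: [(3,)]

Reason: COUNT(*) counts rows, COUNT(DISTINCT genre) counts unique genres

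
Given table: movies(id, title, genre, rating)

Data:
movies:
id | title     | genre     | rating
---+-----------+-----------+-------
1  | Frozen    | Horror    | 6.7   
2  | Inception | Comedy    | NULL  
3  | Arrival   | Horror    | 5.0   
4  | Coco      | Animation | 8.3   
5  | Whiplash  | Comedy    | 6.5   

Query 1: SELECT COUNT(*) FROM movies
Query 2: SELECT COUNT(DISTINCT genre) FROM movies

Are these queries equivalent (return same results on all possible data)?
No, not equivalent

Query 1 returns: [(5,)]
Query 2 returns: [(3,)]

Reason: COUNT(*) counts rows, COUNT(DISTINCT genre) counts unique genres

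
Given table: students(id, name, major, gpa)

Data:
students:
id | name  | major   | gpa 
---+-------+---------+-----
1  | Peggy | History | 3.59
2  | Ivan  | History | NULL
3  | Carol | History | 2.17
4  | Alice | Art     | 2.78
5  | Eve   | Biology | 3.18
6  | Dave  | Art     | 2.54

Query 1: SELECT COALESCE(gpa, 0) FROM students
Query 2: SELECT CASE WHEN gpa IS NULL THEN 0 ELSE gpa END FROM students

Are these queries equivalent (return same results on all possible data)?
Yes, equivalent

Both queries return: [(0,), (2.17,), (2.54,), (2.78,), (3.18,), (3.59,)]

Reason: COALESCE vs CASE for NULL handling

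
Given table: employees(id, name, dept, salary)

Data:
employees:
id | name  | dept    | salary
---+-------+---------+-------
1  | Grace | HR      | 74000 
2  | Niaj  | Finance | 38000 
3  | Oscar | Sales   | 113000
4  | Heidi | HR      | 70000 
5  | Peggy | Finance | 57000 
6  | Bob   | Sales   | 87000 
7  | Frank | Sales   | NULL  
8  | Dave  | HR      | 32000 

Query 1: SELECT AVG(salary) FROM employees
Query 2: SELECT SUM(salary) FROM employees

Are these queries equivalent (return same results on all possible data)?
No, not equivalent

Query 1 returns: [(67285.71428571429,)]
Query 2 returns: [(471000,)]

Reason: AVG vs SUM give different aggregate values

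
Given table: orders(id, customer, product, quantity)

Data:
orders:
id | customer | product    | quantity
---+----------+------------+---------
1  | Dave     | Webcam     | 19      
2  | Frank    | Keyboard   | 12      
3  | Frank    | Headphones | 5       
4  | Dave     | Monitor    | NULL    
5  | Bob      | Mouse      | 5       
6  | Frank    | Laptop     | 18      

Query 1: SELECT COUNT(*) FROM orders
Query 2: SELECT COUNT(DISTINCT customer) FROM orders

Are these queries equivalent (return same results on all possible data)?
No, not equivalent

Query 1 returns: [(6,)]
Query 2 returns: [(3,)]

Reason: COUNT(*) counts rows, COUNT(DISTINCT customer) counts unique customers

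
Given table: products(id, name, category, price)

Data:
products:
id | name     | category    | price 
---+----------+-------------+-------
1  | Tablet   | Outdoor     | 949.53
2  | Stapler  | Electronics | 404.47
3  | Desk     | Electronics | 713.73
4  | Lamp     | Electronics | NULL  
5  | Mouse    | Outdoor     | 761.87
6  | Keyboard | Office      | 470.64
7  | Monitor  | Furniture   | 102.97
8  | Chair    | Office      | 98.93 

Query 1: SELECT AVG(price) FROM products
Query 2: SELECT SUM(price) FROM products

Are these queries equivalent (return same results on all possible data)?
No, not equivalent

Query 1 returns: [(500.30571428571426,)]
Query 2 returns: [(3502.14,)]

Reason: AVG vs SUM give different aggregate values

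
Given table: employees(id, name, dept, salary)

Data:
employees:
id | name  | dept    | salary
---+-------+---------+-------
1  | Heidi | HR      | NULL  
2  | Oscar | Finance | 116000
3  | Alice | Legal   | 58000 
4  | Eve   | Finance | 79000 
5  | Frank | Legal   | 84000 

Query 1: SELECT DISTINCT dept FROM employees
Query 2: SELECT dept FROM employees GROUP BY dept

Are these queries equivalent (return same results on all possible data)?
Yes, equivalent

Both queries return: [('Finance',), ('HR',), ('Legal',)]

Reason: Both get unique depts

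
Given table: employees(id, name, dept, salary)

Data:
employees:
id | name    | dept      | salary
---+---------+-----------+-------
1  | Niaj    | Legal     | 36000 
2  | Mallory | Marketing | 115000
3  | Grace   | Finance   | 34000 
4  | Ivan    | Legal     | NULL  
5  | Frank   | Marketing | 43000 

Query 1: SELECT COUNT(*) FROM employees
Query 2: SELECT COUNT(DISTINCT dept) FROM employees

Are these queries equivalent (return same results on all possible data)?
No, not equivalent

Query 1 returns: [(5,)]
Query 2 returns: [(3,)]

Reason: COUNT(*) counts rows, COUNT(DISTINCT dept) counts unique depts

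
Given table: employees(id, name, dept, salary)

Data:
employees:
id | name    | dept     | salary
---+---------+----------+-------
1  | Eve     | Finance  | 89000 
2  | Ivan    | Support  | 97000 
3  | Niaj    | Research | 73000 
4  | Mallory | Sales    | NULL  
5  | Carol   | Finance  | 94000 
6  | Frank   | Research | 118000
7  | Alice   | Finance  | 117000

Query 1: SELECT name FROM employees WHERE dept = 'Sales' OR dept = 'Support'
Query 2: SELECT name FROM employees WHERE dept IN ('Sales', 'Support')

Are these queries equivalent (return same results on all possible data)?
Yes, equivalent

Both queries return: [('Ivan',), ('Mallory',)]

Reason: OR vs IN are equivalent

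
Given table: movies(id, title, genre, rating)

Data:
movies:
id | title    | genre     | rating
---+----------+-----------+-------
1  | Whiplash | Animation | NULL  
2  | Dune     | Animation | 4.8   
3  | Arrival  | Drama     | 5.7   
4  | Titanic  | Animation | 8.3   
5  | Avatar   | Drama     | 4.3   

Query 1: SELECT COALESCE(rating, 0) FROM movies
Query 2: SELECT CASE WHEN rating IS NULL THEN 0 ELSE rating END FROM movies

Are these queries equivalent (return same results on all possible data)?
Yes, equivalent

Both queries return: [(0,), (4.3,), (4.8,), (5.7,), (8.3,)]

Reason: COALESCE vs CASE for NULL handling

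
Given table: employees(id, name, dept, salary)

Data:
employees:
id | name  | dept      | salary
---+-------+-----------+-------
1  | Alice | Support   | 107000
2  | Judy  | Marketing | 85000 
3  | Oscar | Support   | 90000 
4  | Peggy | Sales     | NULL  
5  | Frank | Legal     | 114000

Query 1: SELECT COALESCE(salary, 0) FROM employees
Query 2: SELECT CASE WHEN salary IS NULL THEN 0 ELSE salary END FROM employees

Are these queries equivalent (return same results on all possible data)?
Yes, equivalent

Both queries return: [(0,), (85000,), (90000,), (107000,), (114000,)]

Reason: COALESCE vs CASE for NULL handling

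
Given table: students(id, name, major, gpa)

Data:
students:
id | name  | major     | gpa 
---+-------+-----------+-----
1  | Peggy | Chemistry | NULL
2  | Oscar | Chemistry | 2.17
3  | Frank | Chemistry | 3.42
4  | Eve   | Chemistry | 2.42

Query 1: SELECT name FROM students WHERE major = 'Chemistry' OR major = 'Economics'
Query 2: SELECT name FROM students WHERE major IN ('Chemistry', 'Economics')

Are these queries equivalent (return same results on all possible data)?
Yes, equivalent

Both queries return: [('Eve',), ('Frank',), ('Oscar',), ('Peggy',)]

Reason: OR vs IN are equivalent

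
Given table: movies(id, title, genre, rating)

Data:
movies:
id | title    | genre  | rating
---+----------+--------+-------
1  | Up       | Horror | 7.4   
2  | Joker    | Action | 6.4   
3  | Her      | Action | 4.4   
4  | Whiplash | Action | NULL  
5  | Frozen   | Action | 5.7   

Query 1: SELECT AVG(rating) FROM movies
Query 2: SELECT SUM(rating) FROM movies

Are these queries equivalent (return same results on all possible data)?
No, not equivalent

Query 1 returns: [(5.9750000000000005,)]
Query 2 returns: [(23.900000000000002,)]

Reason: AVG vs SUM give different aggregate values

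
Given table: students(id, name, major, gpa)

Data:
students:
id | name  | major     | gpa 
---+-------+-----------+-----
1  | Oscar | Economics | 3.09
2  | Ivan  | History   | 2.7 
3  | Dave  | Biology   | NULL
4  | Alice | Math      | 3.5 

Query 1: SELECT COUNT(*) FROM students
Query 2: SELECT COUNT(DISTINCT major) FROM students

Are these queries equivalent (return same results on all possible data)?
No, not equivalent

Query 1 returns: [(4,)]
Query 2 returns: [(4,)]

Reason: COUNT(*) counts rows, COUNT(DISTINCT major) counts unique majors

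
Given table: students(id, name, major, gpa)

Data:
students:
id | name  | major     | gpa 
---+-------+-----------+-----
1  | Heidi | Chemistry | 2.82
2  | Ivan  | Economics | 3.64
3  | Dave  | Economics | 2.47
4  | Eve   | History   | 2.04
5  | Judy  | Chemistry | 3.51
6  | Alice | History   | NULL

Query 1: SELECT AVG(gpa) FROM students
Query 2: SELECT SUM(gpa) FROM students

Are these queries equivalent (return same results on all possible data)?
No, not equivalent

Query 1 returns: [(2.896,)]
Query 2 returns: [(14.48,)]

Reason: AVG vs SUM give different aggregate values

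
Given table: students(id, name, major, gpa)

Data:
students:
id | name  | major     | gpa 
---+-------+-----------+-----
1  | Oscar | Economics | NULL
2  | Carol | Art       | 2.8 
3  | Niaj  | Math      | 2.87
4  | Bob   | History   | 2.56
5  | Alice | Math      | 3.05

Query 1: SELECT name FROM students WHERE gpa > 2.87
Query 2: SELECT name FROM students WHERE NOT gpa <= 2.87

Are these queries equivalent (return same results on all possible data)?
Yes, equivalent

Both queries return: [('Alice',)]

Reason: Both filter gpa > 2.87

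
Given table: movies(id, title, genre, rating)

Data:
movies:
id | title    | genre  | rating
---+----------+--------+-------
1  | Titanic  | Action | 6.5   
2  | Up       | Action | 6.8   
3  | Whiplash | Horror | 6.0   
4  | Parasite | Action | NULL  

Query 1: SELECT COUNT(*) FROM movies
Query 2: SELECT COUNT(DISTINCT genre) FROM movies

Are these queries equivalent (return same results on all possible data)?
No, not equivalent

Query 1 returns: [(4,)]
Query 2 returns: [(2,)]

Reason: COUNT(*) counts rows, COUNT(DISTINCT genre) counts unique genres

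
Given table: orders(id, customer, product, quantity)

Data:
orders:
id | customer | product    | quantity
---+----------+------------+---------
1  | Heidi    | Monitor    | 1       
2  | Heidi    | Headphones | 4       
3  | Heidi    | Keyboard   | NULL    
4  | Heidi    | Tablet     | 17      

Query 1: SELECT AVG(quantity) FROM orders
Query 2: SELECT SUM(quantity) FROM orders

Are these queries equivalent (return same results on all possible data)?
No, not equivalent

Query 1 returns: [(7.333333333333333,)]
Query 2 returns: [(22,)]

Reason: AVG vs SUM give different aggregate values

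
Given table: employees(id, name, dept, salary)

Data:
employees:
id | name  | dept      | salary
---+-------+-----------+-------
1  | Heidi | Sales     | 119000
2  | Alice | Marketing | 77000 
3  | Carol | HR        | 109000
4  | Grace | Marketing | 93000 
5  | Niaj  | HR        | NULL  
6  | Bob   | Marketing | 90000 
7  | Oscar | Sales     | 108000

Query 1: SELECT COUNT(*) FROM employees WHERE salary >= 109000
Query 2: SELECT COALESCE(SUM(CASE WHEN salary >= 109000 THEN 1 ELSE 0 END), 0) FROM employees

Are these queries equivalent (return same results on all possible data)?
Yes, equivalent

Both queries return: [(2,)]

Reason: COUNT with WHERE vs conditional SUM (COALESCE handles empty-table NULL)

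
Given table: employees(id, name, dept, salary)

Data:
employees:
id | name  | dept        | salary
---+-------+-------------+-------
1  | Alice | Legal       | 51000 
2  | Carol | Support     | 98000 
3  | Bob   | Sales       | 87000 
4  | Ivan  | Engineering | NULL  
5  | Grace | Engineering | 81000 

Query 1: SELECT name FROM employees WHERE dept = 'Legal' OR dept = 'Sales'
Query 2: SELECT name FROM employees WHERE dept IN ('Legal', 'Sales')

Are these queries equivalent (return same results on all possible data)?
Yes, equivalent

Both queries return: [('Alice',), ('Bob',)]

Reason: OR vs IN are equivalent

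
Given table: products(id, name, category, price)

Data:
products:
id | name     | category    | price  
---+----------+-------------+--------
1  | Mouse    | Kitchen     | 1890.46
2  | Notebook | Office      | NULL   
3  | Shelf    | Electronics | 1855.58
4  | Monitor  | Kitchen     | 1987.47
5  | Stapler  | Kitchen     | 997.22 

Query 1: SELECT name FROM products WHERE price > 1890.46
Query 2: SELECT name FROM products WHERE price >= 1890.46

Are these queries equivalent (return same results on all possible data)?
No, not equivalent

Query 1 returns: [('Monitor',)]
Query 2 returns: [('Mouse',), ('Monitor',)]

Reason: > vs >= gives different results when price = 1890.46 exists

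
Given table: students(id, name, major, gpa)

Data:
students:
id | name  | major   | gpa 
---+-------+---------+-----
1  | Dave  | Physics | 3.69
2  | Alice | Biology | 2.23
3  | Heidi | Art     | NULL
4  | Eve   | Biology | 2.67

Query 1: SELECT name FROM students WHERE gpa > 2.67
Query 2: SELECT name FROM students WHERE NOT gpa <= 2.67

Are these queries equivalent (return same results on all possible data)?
Yes, equivalent

Both queries return: [('Dave',)]

Reason: Both filter gpa > 2.67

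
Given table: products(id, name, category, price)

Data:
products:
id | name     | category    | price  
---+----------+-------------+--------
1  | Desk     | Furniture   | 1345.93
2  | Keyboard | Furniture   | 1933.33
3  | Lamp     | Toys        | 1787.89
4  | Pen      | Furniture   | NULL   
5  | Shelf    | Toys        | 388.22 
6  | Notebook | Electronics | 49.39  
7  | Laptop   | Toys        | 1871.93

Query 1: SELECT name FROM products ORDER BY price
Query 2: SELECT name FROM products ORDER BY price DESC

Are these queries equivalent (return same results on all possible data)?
No, not equivalent

Query 1 returns: [('Pen',), ('Notebook',), ('Shelf',), ('Desk',), ('Lamp',), ('Laptop',), ('Keyboard',)]
Query 2 returns: [('Keyboard',), ('Laptop',), ('Lamp',), ('Desk',), ('Shelf',), ('Notebook',), ('Pen',)]

Reason: ASC vs DESC gives opposite ordering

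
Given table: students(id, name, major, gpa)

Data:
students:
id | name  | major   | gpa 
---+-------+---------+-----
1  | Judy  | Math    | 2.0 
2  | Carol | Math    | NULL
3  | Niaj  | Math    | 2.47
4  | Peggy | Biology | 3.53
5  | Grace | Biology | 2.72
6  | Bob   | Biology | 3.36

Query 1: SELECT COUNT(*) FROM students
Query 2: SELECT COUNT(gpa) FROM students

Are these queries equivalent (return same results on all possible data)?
No, not equivalent

Query 1 returns: [(6,)]
Query 2 returns: [(5,)]

Reason: COUNT(*) includes NULLs, COUNT(column) excludes them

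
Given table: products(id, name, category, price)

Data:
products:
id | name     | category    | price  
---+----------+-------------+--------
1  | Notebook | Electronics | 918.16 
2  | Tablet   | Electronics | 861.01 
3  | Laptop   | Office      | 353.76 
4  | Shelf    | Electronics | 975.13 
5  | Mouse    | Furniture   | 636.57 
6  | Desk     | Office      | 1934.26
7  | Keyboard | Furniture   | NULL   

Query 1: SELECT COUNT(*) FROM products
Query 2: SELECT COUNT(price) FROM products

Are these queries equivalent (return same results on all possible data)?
No, not equivalent

Query 1 returns: [(7,)]
Query 2 returns: [(6,)]

Reason: COUNT(*) includes NULLs, COUNT(column) excludes them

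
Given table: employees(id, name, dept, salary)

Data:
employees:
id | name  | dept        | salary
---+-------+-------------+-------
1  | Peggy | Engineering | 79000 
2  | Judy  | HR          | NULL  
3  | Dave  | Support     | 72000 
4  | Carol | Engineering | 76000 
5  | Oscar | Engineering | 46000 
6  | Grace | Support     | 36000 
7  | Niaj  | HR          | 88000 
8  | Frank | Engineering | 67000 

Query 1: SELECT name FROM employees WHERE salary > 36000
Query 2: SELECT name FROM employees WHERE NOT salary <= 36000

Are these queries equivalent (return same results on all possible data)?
Yes, equivalent

Both queries return: [('Carol',), ('Dave',), ('Frank',), ('Niaj',), ('Oscar',), ('Peggy',)]

Reason: Both filter salary > 36000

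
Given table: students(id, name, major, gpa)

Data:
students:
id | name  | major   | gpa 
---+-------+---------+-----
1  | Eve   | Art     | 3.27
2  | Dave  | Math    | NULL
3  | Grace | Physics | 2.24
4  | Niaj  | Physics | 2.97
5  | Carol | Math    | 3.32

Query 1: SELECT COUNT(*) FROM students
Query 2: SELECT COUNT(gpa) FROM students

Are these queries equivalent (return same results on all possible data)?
No, not equivalent

Query 1 returns: [(5,)]
Query 2 returns: [(4,)]

Reason: COUNT(*) includes NULLs, COUNT(column) excludes them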